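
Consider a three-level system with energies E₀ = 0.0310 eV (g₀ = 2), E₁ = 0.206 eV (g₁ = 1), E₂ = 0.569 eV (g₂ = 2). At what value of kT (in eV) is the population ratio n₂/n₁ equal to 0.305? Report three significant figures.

n₂/n₁ = (g₂/g₁) exp[−(E₂−E₁)/kT] = 0.305.
⇒ (E₂−E₁)/kT = ln((2/1)/0.305) = ln(6.5574) = 1.8806.
kT = 0.363 eV / 1.8806 = 0.193 eV.

0.193 eV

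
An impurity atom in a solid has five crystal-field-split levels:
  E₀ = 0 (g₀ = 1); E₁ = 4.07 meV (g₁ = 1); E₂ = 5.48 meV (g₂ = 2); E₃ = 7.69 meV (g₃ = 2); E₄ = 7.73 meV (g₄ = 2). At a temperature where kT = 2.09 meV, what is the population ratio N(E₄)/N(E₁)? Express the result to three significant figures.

n₄/n₁ = (g₄/g₁) exp[−(E₄−E₁)/kT] = (2/1) × exp(−(3.66 meV)/(2.09 meV)) = (2/1) × exp(-1.7512) = 0.347.

0.347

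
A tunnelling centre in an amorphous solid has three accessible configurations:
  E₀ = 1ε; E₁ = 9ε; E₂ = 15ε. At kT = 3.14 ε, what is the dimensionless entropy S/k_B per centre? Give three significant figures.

0.316

Eᵢ/kT = 0.31847, 2.8662, 4.7771.
Z = Σ e^(−Eᵢ/kT) = e^(−0.31847) + e^(−2.8662) + e^(−4.7771) = 0.72726 + 0.056915 + 0.0084204 = 0.79260.
⟨E⟩ = Σ EᵢPᵢ = 1.7232 ε.
S/k_B = ln Z + ⟨E⟩/kT = ln(0.79260) + 1.7232/3.14 = -0.23244 + 0.54879 = 0.316.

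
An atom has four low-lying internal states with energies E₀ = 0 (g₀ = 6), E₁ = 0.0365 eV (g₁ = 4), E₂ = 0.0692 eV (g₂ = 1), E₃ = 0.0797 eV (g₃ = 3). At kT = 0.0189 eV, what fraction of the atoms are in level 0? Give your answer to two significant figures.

Eᵢ/kT = 0, 1.931, 3.661, 4.217.
Z = Σ gᵢe^(−Eᵢ/kT) = 6·e^(−0) + 4·e^(−1.931) + 1·e^(−3.661) + 3·e^(−4.217) = 6.000 + 0.5800 + 0.02571 + 0.04423 = 6.650.
P₀ = g₀ e^(−E₀/kT) / Z = 6.000/6.650 = 0.90.

0.90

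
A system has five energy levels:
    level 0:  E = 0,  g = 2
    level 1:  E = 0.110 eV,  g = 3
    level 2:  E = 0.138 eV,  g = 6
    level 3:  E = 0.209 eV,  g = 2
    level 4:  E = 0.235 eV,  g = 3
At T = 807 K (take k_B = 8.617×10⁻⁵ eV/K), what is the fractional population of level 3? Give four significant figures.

k_BT = 8.617×10⁻⁵ × 807 K = 0.0695392 eV.
Eᵢ/kT = 0, 1.58184, 1.98449, 3.00550, 3.37939.
Z = Σ gᵢe^(−Eᵢ/kT) = 2·e^(−0) + 3·e^(−1.58184) + 6·e^(−1.98449) + 2·e^(−3.00550) + 3·e^(−3.37939) = 2.00000 + 0.616789 + 0.824704 + 0.0990280 + 0.102205 = 3.64273.
P₃ = g₃ e^(−E₃/kT) / Z = 0.0990280/3.64273 = 0.02719.

0.02719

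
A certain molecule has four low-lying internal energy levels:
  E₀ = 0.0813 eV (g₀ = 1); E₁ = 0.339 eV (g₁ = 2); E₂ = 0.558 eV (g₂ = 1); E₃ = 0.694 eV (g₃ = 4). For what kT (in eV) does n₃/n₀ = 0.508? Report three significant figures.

n₃/n₀ = (g₃/g₀) exp[−(E₃−E₀)/kT] = 0.508.
⇒ (E₃−E₀)/kT = ln((4/1)/0.508) = ln(7.8740) = 2.0636.
kT = 0.6127 eV / 2.0636 = 0.297 eV.

0.297 eV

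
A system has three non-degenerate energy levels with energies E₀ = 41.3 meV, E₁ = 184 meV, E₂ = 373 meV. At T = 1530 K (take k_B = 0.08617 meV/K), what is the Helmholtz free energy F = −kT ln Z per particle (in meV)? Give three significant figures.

k_BT = 0.08617 × 1530 K = 131.84 meV.
Eᵢ/kT = 0.31326, 1.3956, 2.8292.
Z = Σ e^(−Eᵢ/kT) = e^(−0.31326) + e^(−1.3956) + e^(−2.8292) = 0.73106 + 0.24768 + 0.059060 = 1.0378.
F = −kT ln Z = −131.84 × ln(1.0378) = −131.84 × 0.037103 = -4.89 meV.

-4.89 meV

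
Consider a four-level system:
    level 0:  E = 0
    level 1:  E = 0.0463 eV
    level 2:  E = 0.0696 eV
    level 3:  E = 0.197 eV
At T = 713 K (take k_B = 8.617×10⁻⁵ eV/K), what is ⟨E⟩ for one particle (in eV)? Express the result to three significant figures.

0.0285 eV

k_BT = 8.617×10⁻⁵ × 713 K = 0.061439 eV.
Eᵢ/kT = 0, 0.75359, 1.1328, 3.2064.
Z = Σ e^(−Eᵢ/kT) = e^(−0) + e^(−0.75359) + e^(−1.1328) + e^(−3.2064) = 1.0000 + 0.47067 + 0.32213 + 0.040502 = 1.8333.
⟨E⟩ = Σ Eᵢ e^(−Eᵢ/kT) / Z = (0·1.0000 + 0.0463·0.47067 + 0.0696·0.32213 + 0.197·0.040502) / 1.8333 = 0.0285 eV.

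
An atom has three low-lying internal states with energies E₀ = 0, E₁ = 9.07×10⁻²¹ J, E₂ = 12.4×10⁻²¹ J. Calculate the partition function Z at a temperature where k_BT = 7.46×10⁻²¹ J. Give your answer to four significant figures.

Z = 1.486

Eᵢ/kT = 0, 1.21582, 1.66220.
Z = Σ e^(−Eᵢ/kT) = e^(−0) + e^(−1.21582) + e^(−1.66220) = 1.00000 + 0.296467 + 0.189721 = 1.48619.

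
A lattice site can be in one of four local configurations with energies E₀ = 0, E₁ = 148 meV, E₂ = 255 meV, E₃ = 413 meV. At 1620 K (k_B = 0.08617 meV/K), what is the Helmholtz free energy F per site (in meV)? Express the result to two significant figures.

-62 meV

k_BT = 0.08617 × 1620 K = 139.6 meV.
Eᵢ/kT = 0, 1.060, 1.827, 2.958.
Z = Σ e^(−Eᵢ/kT) = e^(−0) + e^(−1.060) + e^(−1.827) + e^(−2.958) = 1.000 + 0.3465 + 0.1609 + 0.05192 = 1.559.
F = −kT ln Z = −139.6 × ln(1.559) = −139.6 × 0.4440 = -62 meV.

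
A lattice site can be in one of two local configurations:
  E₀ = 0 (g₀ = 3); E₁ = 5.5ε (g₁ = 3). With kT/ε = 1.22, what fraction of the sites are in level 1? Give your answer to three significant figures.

0.0109

Eᵢ/kT = 0, 4.5082.
Z = Σ gᵢe^(−Eᵢ/kT) = 3·e^(−0) + 3·e^(−4.5082) = 3.0000 + 0.033055 = 3.0331.
P₁ = g₁ e^(−E₁/kT) / Z = 0.033055/3.0331 = 0.0109.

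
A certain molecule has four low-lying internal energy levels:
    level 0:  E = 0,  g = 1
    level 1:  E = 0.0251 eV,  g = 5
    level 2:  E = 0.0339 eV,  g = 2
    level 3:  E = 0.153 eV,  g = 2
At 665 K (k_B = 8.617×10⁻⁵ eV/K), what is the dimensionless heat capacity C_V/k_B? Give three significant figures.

k_BT = 8.617×10⁻⁵ × 665 K = 0.057303 eV.
Eᵢ/kT = 0, 0.43802, 0.59159, 2.6700.
Z = Σ gᵢe^(−Eᵢ/kT) = 1·e^(−0) + 5·e^(−0.43802) + 2·e^(−0.59159) + 2·e^(−2.6700) = 1.0000 + 3.2266 + 1.1069 + 0.13850 = 5.4720.
⟨E⟩ = 0.025530 eV, ⟨E²⟩ = 0.0011965 eV².
C_V/k_B = (⟨E²⟩ − ⟨E⟩²)/(kT)² = (0.0011965 − 0.00065178)/0.0032836 = 0.166.

0.166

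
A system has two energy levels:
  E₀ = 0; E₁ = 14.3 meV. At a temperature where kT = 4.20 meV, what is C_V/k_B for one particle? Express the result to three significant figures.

Eᵢ/kT = 0, 3.4048.
Z = Σ e^(−Eᵢ/kT) = e^(−0) + e^(−3.4048) = 1.0000 + 0.033213 = 1.0332.
⟨E⟩ = 0.45968 meV, ⟨E²⟩ = 6.5735 meV².
C_V/k_B = (⟨E²⟩ − ⟨E⟩²)/(kT)² = (6.5735 − 0.21131)/17.640 = 0.361.

0.361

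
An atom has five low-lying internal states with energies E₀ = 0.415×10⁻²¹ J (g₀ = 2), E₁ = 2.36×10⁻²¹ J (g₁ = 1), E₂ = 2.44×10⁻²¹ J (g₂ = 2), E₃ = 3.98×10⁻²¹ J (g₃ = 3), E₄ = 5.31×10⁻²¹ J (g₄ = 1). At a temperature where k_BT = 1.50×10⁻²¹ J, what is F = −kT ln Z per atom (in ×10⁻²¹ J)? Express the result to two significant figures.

Eᵢ/kT = 0.2767, 1.573, 1.627, 2.653, 3.540.
Z = Σ gᵢe^(−Eᵢ/kT) = 2·e^(−0.2767) + 1·e^(−1.573) + 2·e^(−1.627) + 3·e^(−2.653) + 1·e^(−3.540) = 1.517 + 0.2074 + 0.3930 + 0.2113 + 0.02901 = 2.358.
F = −kT ln Z = −1.50 × ln(2.358) = −1.50 × 0.8578 = -1.3 ×10⁻²¹ J.

-1.3 ×10⁻²¹ J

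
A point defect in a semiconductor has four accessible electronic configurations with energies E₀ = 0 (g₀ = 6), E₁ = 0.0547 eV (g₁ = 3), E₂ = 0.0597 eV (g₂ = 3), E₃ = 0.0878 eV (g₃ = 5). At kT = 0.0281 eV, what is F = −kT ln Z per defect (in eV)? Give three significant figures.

-0.0547 eV

Eᵢ/kT = 0, 1.9466, 2.1246, 3.1246.
Z = Σ gᵢe^(−Eᵢ/kT) = 6·e^(−0) + 3·e^(−1.9466) + 3·e^(−2.1246) + 5·e^(−3.1246) = 6.0000 + 0.42828 + 0.35844 + 0.21977 = 7.0065.
F = −kT ln Z = −0.0281 × ln(7.0065) = −0.0281 × 1.9468 = -0.0547 eV.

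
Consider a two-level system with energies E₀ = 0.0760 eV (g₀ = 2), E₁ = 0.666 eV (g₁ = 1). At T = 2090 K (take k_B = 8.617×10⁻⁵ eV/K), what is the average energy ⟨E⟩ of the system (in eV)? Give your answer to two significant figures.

0.087 eV

k_BT = 8.617×10⁻⁵ × 2090 K = 0.1801 eV.
Eᵢ/kT = 0.4220, 3.698.
Z = Σ gᵢe^(−Eᵢ/kT) = 2·e^(−0.4220) + 1·e^(−3.698) = 1.311 + 0.02477 = 1.336.
⟨E⟩ = Σ Eᵢ gᵢe^(−Eᵢ/kT) / Z = (0.0760·1.311 + 0.666·0.02477) / 1.336 = 0.087 eV.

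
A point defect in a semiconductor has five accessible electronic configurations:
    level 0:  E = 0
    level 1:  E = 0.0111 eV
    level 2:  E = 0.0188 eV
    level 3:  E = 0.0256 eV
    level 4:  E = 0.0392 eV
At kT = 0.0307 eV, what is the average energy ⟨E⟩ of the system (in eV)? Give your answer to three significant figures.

0.0135 eV

Eᵢ/kT = 0, 0.36156, 0.61238, 0.83388, 1.2769.
Z = Σ e^(−Eᵢ/kT) = e^(−0) + e^(−0.36156) + e^(−0.61238) + e^(−0.83388) + e^(−1.2769) = 1.0000 + 0.69659 + 0.54206 + 0.43436 + 0.27890 = 2.9519.
⟨E⟩ = Σ Eᵢ e^(−Eᵢ/kT) / Z = (0·1.0000 + 0.0111·0.69659 + 0.0188·0.54206 + 0.0256·0.43436 + 0.0392·0.27890) / 2.9519 = 0.0135 eV.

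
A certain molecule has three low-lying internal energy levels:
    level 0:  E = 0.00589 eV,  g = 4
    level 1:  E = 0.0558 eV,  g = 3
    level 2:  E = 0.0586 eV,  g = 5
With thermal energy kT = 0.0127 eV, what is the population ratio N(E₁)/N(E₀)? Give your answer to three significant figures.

n₁/n₀ = (g₁/g₀) exp[−(E₁−E₀)/kT] = (3/4) × exp(−(0.04991 eV)/(0.0127 eV)) = (3/4) × exp(-3.9299) = 0.0147.

0.0147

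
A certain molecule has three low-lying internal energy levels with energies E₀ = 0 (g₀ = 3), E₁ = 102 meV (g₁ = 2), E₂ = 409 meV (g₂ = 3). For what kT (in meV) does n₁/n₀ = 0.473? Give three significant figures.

n₁/n₀ = (g₁/g₀) exp[−(E₁−E₀)/kT] = 0.473.
⇒ (E₁−E₀)/kT = ln((2/3)/0.473) = ln(1.4094) = 0.34316.
kT = 102 meV / 0.34316 = 297 meV.

297 meV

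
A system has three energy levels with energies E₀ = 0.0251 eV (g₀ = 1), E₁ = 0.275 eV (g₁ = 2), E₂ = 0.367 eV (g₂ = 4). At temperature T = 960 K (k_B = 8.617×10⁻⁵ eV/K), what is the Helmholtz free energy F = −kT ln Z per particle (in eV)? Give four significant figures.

0.01270 eV

k_BT = 8.617×10⁻⁵ × 960 K = 0.0827232 eV.
Eᵢ/kT = 0.303422, 3.32434, 4.43648.
Z = Σ gᵢe^(−Eᵢ/kT) = 1·e^(−0.303422) + 2·e^(−3.32434) + 4·e^(−4.43648) = 0.738287 + 0.0719925 + 0.0473501 = 0.857630.
F = −kT ln Z = −0.0827232 × ln(0.857630) = −0.0827232 × -0.153583 = 0.01270 eV.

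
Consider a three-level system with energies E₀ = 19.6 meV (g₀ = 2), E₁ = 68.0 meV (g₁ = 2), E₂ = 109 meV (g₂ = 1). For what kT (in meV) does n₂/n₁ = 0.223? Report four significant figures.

50.78 meV

n₂/n₁ = (g₂/g₁) exp[−(E₂−E₁)/kT] = 0.223.
⇒ (E₂−E₁)/kT = ln((1/2)/0.223) = ln(2.24215) = 0.807435.
kT = 41.0 meV / 0.807435 = 50.78 meV.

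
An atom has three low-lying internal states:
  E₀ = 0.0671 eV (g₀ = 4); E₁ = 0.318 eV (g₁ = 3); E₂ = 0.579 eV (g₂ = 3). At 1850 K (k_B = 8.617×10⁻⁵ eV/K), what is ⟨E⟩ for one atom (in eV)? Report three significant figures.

k_BT = 8.617×10⁻⁵ × 1850 K = 0.15941 eV.
Eᵢ/kT = 0.42093, 1.9949, 3.6321.
Z = Σ gᵢe^(−Eᵢ/kT) = 4·e^(−0.42093) + 3·e^(−1.9949) + 3·e^(−3.6321) = 2.6257 + 0.40808 + 0.079382 = 3.1132.
⟨E⟩ = Σ Eᵢ gᵢe^(−Eᵢ/kT) / Z = (0.0671·2.6257 + 0.318·0.40808 + 0.579·0.079382) / 3.1132 = 0.113 eV.

0.113 eV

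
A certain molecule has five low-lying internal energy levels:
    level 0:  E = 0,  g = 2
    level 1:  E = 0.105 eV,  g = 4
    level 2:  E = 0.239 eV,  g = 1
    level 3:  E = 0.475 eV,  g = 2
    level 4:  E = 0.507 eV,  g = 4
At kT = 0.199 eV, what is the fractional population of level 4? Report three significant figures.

Eᵢ/kT = 0, 0.52764, 1.2010, 2.3869, 2.5477.
Z = Σ gᵢe^(−Eᵢ/kT) = 2·e^(−0) + 4·e^(−0.52764) + 1·e^(−1.2010) + 2·e^(−2.3869) + 4·e^(−2.5477) = 2.0000 + 2.3600 + 0.30089 + 0.18383 + 0.31305 = 5.1578.
P₄ = g₄ e^(−E₄/kT) / Z = 0.31305/5.1578 = 0.0607.

0.0607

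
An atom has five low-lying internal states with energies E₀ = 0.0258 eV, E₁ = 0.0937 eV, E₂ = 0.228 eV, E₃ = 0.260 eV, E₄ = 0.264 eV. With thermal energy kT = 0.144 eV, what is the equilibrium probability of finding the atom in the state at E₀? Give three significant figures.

0.443

Eᵢ/kT = 0.17917, 0.65069, 1.5833, 1.8056, 1.8333.
Z = Σ e^(−Eᵢ/kT) = e^(−0.17917) + e^(−0.65069) + e^(−1.5833) + e^(−1.8056) + e^(−1.8333) = 0.83596 + 0.52169 + 0.20530 + 0.16438 + 0.15989 = 1.8872.
P₀ = e^(−E₀/kT) / Z = 0.83596/1.8872 = 0.443.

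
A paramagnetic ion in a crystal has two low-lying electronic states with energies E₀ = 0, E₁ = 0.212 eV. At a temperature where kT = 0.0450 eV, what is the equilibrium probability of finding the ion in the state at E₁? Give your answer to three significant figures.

0.00891

Eᵢ/kT = 0, 4.7111.
Z = Σ e^(−Eᵢ/kT) = e^(−0) + e^(−4.7111) = 1.0000 + 0.0089949 = 1.0090.
P₁ = e^(−E₁/kT) / Z = 0.0089949/1.0090 = 0.00891.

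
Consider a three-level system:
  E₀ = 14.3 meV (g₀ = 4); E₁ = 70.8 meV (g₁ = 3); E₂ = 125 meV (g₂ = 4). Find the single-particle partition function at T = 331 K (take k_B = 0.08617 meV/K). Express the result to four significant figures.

Z = 2.723

k_BT = 0.08617 × 331 K = 28.5223 meV.
Eᵢ/kT = 0.501362, 2.48227, 4.38254.
Z = Σ gᵢe^(−Eᵢ/kT) = 4·e^(−0.501362) + 3·e^(−2.48227) + 4·e^(−4.38254) = 2.42282 + 0.250660 + 0.0499743 = 2.72345.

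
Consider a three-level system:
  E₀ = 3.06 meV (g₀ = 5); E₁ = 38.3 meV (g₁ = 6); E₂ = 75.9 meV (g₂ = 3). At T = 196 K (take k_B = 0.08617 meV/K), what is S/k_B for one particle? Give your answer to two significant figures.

2.1

k_BT = 0.08617 × 196 K = 16.89 meV.
Eᵢ/kT = 0.1812, 2.268, 4.494.
Z = Σ gᵢe^(−Eᵢ/kT) = 5·e^(−0.1812) + 6·e^(−2.268) + 3·e^(−4.494) = 4.171 + 0.6211 + 0.03353 = 4.826.
⟨E⟩ = Σ EᵢPᵢ = 8.101 meV.
S/k_B = ln Z + ⟨E⟩/kT = ln(4.826) + 8.101/16.89 = 1.574 + 0.4796 = 2.1.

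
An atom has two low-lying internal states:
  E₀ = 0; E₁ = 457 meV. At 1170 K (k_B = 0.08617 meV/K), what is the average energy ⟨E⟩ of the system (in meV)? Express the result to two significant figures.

k_BT = 0.08617 × 1170 K = 100.8 meV.
Eᵢ/kT = 0, 4.534.
Z = Σ e^(−Eᵢ/kT) = e^(−0) + e^(−4.534) = 1.000 + 0.01074 = 1.011.
⟨E⟩ = Σ Eᵢ e^(−Eᵢ/kT) / Z = (0·1.000 + 457·0.01074) / 1.011 = 4.9 meV.

4.9 meV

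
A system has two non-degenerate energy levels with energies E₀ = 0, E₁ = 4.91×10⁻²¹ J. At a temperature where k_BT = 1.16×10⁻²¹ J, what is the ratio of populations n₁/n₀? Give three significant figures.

0.0145

n₁/n₀ = exp[−(E₁−E₀)/kT] = exp(−(4.91 ×10⁻²¹ J)/(1.16 ×10⁻²¹ J)) = exp(-4.2328) = 0.0145.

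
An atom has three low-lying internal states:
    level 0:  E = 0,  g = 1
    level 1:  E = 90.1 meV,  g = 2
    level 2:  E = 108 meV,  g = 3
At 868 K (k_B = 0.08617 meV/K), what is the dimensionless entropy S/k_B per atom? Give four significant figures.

k_BT = 0.08617 × 868 K = 74.7956 meV.
Eᵢ/kT = 0, 1.20462, 1.44394.
Z = Σ gᵢe^(−Eᵢ/kT) = 1·e^(−0) + 2·e^(−1.20462) + 3·e^(−1.44394) = 1.00000 + 0.599612 + 0.707988 = 2.30760.
⟨E⟩ = Σ EᵢPᵢ = 56.5470 meV.
S/k_B = ln Z + ⟨E⟩/kT = ln(2.30760) + 56.5470/74.7956 = 0.836208 + 0.756020 = 1.592.

1.592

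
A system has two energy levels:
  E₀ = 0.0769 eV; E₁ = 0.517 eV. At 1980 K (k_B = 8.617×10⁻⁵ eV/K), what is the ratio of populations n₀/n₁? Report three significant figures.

k_BT = 8.617×10⁻⁵ × 1980 K = 0.17062 eV.
n₀/n₁ = exp[−(E₀−E₁)/kT] = exp(−(-0.4401 eV)/(0.17062 eV)) = exp(2.5794) = 13.2.

13.2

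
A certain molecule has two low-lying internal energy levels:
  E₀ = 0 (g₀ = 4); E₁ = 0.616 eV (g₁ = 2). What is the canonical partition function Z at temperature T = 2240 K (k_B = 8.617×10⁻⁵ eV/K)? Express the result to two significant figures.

k_BT = 8.617×10⁻⁵ × 2240 K = 0.1930 eV.
Eᵢ/kT = 0, 3.192.
Z = Σ gᵢe^(−Eᵢ/kT) = 4·e^(−0) + 2·e^(−3.192) = 4.000 + 0.08218 = 4.082.

Z = 4.1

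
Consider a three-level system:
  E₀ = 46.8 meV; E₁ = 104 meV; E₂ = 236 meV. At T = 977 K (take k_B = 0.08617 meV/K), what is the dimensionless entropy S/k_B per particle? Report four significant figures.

k_BT = 0.08617 × 977 K = 84.1881 meV.
Eᵢ/kT = 0.555898, 1.23533, 2.80325.
Z = Σ e^(−Eᵢ/kT) = e^(−0.555898) + e^(−1.23533) + e^(−2.80325) = 0.573557 + 0.290739 + 0.0606128 = 0.924909.
⟨E⟩ = Σ EᵢPᵢ = 77.1794 meV.
S/k_B = ln Z + ⟨E⟩/kT = ln(0.924909) + 77.1794/84.1881 = -0.0780599 + 0.916750 = 0.8387.

0.8387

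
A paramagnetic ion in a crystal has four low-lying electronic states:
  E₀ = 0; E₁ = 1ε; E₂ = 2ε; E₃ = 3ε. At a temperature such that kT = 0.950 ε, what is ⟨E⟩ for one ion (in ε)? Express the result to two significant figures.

Eᵢ/kT = 0, 1.053, 2.105, 3.158.
Z = Σ e^(−Eᵢ/kT) = e^(−0) + e^(−1.053) + e^(−2.105) + e^(−3.158) = 1.000 + 0.3489 + 0.1218 + 0.04251 = 1.513.
⟨E⟩ = Σ Eᵢ e^(−Eᵢ/kT) / Z = (0·1.000 + 1·0.3489 + 2·0.1218 + 3·0.04251) / 1.513 = 0.48 ε.

0.48 ε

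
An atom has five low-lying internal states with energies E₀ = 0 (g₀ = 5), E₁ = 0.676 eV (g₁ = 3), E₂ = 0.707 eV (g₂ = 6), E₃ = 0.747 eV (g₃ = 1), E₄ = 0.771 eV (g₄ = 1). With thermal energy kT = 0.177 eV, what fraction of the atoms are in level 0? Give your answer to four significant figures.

Eᵢ/kT = 0, 3.81921, 3.99435, 4.22034, 4.35593.
Z = Σ gᵢe^(−Eᵢ/kT) = 5·e^(−0) + 3·e^(−3.81921) + 6·e^(−3.99435) + 1·e^(−4.22034) + 1·e^(−4.35593) = 5.00000 + 0.0658354 + 0.110516 + 0.0146936 + 0.0128305 = 5.20388.
P₀ = g₀ e^(−E₀/kT) / Z = 5.00000/5.20388 = 0.9608.

0.9608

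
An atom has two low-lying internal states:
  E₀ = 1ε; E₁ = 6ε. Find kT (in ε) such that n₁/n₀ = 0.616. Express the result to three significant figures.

10.3 ε

n₁/n₀ = exp[−(E₁−E₀)/kT] = 0.616.
⇒ (E₁−E₀)/kT = ln(1/0.616) = ln(1.6234) = 0.48452.
kT = 5ε / 0.48452 = 10.3 ε.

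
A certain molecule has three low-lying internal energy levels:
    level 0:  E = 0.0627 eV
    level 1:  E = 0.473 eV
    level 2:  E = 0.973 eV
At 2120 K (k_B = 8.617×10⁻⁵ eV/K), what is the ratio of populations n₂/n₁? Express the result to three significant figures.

0.0648

k_BT = 8.617×10⁻⁵ × 2120 K = 0.18268 eV.
n₂/n₁ = exp[−(E₂−E₁)/kT] = exp(−(0.500 eV)/(0.18268 eV)) = exp(-2.7370) = 0.0648.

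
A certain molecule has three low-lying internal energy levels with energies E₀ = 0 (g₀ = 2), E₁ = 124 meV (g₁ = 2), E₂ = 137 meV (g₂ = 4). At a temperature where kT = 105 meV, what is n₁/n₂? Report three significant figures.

0.566

n₁/n₂ = (g₁/g₂) exp[−(E₁−E₂)/kT] = (2/4) × exp(−(-13 meV)/(105 meV)) = (2/4) × exp(0.12381) = 0.566.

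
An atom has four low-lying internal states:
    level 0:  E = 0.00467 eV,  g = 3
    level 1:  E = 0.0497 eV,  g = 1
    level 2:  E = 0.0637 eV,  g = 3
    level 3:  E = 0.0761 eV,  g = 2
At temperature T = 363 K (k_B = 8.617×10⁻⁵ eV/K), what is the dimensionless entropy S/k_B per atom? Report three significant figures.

k_BT = 8.617×10⁻⁵ × 363 K = 0.031280 eV.
Eᵢ/kT = 0.14930, 1.5889, 2.0364, 2.4329.
Z = Σ gᵢe^(−Eᵢ/kT) = 3·e^(−0.14930) + 1·e^(−1.5889) + 3·e^(−2.0364) + 2·e^(−2.4329) = 2.5839 + 0.20415 + 0.39149 + 0.17556 = 3.3551.
⟨E⟩ = Σ EᵢPᵢ = 0.018036 eV.
S/k_B = ln Z + ⟨E⟩/kT = ln(3.3551) + 0.018036/0.031280 = 1.2105 + 0.57660 = 1.79.

1.79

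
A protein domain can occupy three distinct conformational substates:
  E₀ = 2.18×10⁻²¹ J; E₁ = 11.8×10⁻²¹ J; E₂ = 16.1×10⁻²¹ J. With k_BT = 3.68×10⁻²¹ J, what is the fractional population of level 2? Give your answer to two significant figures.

Eᵢ/kT = 0.5924, 3.207, 4.375.
Z = Σ e^(−Eᵢ/kT) = e^(−0.5924) + e^(−3.207) + e^(−4.375) = 0.5530 + 0.04048 + 0.01259 = 0.6061.
P₂ = e^(−E₂/kT) / Z = 0.01259/0.6061 = 0.021.

0.021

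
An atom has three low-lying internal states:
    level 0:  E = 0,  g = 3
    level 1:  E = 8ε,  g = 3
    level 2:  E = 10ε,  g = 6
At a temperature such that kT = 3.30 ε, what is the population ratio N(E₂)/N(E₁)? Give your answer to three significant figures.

1.09

n₂/n₁ = (g₂/g₁) exp[−(E₂−E₁)/kT] = (6/3) × exp(−(2ε)/(3.30ε)) = (6/3) × exp(-0.60606) = 1.09.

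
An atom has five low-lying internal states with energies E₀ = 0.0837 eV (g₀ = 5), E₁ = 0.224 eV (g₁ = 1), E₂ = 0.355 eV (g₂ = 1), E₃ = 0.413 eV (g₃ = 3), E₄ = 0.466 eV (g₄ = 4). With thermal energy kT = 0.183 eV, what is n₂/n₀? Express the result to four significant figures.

0.04541

n₂/n₀ = (g₂/g₀) exp[−(E₂−E₀)/kT] = (1/5) × exp(−(0.2713 eV)/(0.183 eV)) = (1/5) × exp(-1.48251) = 0.04541.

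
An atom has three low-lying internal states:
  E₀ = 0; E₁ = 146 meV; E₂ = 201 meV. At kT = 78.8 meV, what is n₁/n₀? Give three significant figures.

0.157

n₁/n₀ = exp[−(E₁−E₀)/kT] = exp(−(146 meV)/(78.8 meV)) = exp(-1.8528) = 0.157.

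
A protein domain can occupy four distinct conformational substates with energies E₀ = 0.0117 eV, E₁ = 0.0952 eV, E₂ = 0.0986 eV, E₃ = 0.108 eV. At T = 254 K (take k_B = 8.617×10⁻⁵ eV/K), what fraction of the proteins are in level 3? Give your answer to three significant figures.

0.0117

k_BT = 8.617×10⁻⁵ × 254 K = 0.021887 eV.
Eᵢ/kT = 0.53456, 4.3496, 4.5050, 4.9344.
Z = Σ e^(−Eᵢ/kT) = e^(−0.53456) + e^(−4.3496) + e^(−4.5050) + e^(−4.9344) = 0.58593 + 0.012912 + 0.011054 + 0.0071948 = 0.61709.
P₃ = e^(−E₃/kT) / Z = 0.0071948/0.61709 = 0.0117.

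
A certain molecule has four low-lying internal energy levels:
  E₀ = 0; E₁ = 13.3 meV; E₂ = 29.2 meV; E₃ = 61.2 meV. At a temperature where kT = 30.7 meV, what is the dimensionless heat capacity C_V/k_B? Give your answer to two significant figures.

0.29

Eᵢ/kT = 0, 0.4332, 0.9511, 1.993.
Z = Σ e^(−Eᵢ/kT) = e^(−0) + e^(−0.4332) + e^(−0.9511) + e^(−1.993) = 1.000 + 0.6484 + 0.3863 + 0.1363 = 2.171.
⟨E⟩ = 13.01 meV, ⟨E²⟩ = 439.7 meV².
C_V/k_B = (⟨E²⟩ − ⟨E⟩²)/(kT)² = (439.7 − 169.3)/942.5 = 0.29.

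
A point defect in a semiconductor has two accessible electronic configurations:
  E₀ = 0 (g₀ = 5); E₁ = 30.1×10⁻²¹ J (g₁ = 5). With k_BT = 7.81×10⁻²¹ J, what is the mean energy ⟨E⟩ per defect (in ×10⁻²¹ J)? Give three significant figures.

Eᵢ/kT = 0, 3.8540.
Z = Σ gᵢe^(−Eᵢ/kT) = 5·e^(−0) + 5·e^(−3.8540) = 5.0000 + 0.10597 = 5.1060.
⟨E⟩ = Σ Eᵢ gᵢe^(−Eᵢ/kT) / Z = (0·5.0000 + 30.1·0.10597) / 5.1060 = 0.625 ×10⁻²¹ J.

0.625 ×10⁻²¹ J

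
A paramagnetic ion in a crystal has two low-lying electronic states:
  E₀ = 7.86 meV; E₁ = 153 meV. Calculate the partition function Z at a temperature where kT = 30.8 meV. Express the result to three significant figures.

Eᵢ/kT = 0.25519, 4.9675.
Z = Σ e^(−Eᵢ/kT) = e^(−0.25519) + e^(−4.9675) = 0.77477 + 0.0069605 = 0.78173.

Z = 0.782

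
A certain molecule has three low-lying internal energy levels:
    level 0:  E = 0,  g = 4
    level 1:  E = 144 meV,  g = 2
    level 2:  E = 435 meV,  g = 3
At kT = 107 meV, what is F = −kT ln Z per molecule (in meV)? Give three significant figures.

-163 meV

Eᵢ/kT = 0, 1.3458, 4.0654.
Z = Σ gᵢe^(−Eᵢ/kT) = 4·e^(−0) + 2·e^(−1.3458) + 3·e^(−4.0654) = 4.0000 + 0.52066 + 0.051468 = 4.5721.
F = −kT ln Z = −107 × ln(4.5721) = −107 × 1.5200 = -163 meV.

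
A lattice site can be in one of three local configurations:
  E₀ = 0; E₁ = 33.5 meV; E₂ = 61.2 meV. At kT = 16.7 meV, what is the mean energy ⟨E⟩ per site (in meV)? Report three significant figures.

Eᵢ/kT = 0, 2.0060, 3.6647.
Z = Σ e^(−Eᵢ/kT) = e^(−0) + e^(−2.0060) + e^(−3.6647) = 1.0000 + 0.13453 + 0.025612 = 1.1601.
⟨E⟩ = Σ Eᵢ e^(−Eᵢ/kT) / Z = (0·1.0000 + 33.5·0.13453 + 61.2·0.025612) / 1.1601 = 5.24 meV.

5.24 meV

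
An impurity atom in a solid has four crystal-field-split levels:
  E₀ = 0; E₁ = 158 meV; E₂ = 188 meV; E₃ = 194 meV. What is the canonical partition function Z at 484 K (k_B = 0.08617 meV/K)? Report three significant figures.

Z = 1.04

k_BT = 0.08617 × 484 K = 41.706 meV.
Eᵢ/kT = 0, 3.7884, 4.5077, 4.6516.
Z = Σ e^(−Eᵢ/kT) = e^(−0) + e^(−3.7884) + e^(−4.5077) + e^(−4.6516) = 1.0000 + 0.022632 + 0.011024 + 0.0095463 = 1.0432.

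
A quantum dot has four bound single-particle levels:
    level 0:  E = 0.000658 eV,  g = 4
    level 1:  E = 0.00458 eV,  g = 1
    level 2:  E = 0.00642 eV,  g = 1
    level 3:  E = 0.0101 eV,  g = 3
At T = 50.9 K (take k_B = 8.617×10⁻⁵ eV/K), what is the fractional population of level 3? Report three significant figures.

0.0693

k_BT = 8.617×10⁻⁵ × 50.9 K = 0.0043861 eV.
Eᵢ/kT = 0.15002, 1.0442, 1.4637, 2.3027.
Z = Σ gᵢe^(−Eᵢ/kT) = 4·e^(−0.15002) + 1·e^(−1.0442) + 1·e^(−1.4637) + 3·e^(−2.3027) = 3.4428 + 0.35197 + 0.23138 + 0.29997 = 4.3261.
P₃ = g₃ e^(−E₃/kT) / Z = 0.29997/4.3261 = 0.0693.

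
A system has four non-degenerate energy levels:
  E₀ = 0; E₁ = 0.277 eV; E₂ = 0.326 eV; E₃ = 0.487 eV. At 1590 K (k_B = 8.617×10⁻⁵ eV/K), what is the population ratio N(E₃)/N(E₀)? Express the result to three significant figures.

k_BT = 8.617×10⁻⁵ × 1590 K = 0.13701 eV.
n₃/n₀ = exp[−(E₃−E₀)/kT] = exp(−(0.487 eV)/(0.13701 eV)) = exp(-3.5545) = 0.0286.

0.0286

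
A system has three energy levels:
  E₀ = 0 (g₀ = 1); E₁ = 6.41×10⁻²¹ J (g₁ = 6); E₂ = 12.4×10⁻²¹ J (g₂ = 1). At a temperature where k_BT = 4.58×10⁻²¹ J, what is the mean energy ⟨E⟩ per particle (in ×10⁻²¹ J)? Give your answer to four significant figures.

4.050 ×10⁻²¹ J

Eᵢ/kT = 0, 1.39956, 2.70742.
Z = Σ gᵢe^(−Eᵢ/kT) = 1·e^(−0) + 6·e^(−1.39956) + 1·e^(−2.70742) = 1.00000 + 1.48023 + 0.0667087 = 2.54694.
⟨E⟩ = Σ Eᵢ gᵢe^(−Eᵢ/kT) / Z = (0·1.00000 + 6.41·1.48023 + 12.4·0.0667087) / 2.54694 = 4.050 ×10⁻²¹ J.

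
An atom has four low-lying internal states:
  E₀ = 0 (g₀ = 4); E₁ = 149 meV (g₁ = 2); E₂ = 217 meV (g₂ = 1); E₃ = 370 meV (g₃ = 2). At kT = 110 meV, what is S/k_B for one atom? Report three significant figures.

Eᵢ/kT = 0, 1.3545, 1.9727, 3.3636.
Z = Σ gᵢe^(−Eᵢ/kT) = 4·e^(−0) + 2·e^(−1.3545) + 1·e^(−1.9727) + 2·e^(−3.3636) = 4.0000 + 0.51615 + 0.13908 + 0.069221 = 4.7245.
⟨E⟩ = Σ EᵢPᵢ = 28.087 meV.
S/k_B = ln Z + ⟨E⟩/kT = ln(4.7245) + 28.087/110 = 1.5528 + 0.25534 = 1.81.

1.81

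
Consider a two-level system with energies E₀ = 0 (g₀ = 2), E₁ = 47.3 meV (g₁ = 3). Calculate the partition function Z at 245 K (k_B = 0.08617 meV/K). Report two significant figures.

k_BT = 0.08617 × 245 K = 21.11 meV.
Eᵢ/kT = 0, 2.241.
Z = Σ gᵢe^(−Eᵢ/kT) = 2·e^(−0) + 3·e^(−2.241) = 2.000 + 0.3191 = 2.319.

Z = 2.3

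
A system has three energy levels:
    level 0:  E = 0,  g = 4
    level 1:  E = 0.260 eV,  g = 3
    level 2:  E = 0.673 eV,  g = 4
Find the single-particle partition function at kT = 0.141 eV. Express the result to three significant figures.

Z = 4.51

Eᵢ/kT = 0, 1.8440, 4.7730.
Z = Σ gᵢe^(−Eᵢ/kT) = 4·e^(−0) + 3·e^(−1.8440) + 4·e^(−4.7730) = 4.0000 + 0.47455 + 0.033820 = 4.5084.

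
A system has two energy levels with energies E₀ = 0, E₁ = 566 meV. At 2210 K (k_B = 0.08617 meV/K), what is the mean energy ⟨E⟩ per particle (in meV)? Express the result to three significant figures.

27.6 meV

k_BT = 0.08617 × 2210 K = 190.44 meV.
Eᵢ/kT = 0, 2.9721.
Z = Σ e^(−Eᵢ/kT) = e^(−0) + e^(−2.9721) = 1.0000 + 0.051196 = 1.0512.
⟨E⟩ = Σ Eᵢ e^(−Eᵢ/kT) / Z = (0·1.0000 + 566·0.051196) / 1.0512 = 27.6 meV.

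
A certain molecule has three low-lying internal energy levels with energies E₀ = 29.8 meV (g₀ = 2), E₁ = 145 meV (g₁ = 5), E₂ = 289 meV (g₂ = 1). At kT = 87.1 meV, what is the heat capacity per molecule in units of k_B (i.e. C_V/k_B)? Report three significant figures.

0.502

Eᵢ/kT = 0.34214, 1.6648, 3.3180.
Z = Σ gᵢe^(−Eᵢ/kT) = 2·e^(−0.34214) + 5·e^(−1.6648) + 1·e^(−3.3180) = 1.4205 + 0.94614 + 0.036225 = 2.4029.
⟨E⟩ = 79.067 meV, ⟨E²⟩ = 10063 meV².
C_V/k_B = (⟨E²⟩ − ⟨E⟩²)/(kT)² = (10063 − 6251.6)/7586.4 = 0.502.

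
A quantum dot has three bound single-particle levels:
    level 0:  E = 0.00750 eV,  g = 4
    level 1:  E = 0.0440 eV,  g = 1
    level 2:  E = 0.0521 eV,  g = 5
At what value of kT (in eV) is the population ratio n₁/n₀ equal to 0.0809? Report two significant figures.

n₁/n₀ = (g₁/g₀) exp[−(E₁−E₀)/kT] = 0.0809.
⇒ (E₁−E₀)/kT = ln((1/4)/0.0809) = ln(3.090) = 1.128.
kT = 0.03650 eV / 1.128 = 0.032 eV.

0.032 eV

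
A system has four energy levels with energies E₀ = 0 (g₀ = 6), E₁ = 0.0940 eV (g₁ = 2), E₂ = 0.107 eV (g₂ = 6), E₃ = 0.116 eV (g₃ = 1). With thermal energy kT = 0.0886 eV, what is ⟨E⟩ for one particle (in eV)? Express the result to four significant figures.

0.03293 eV

Eᵢ/kT = 0, 1.06095, 1.20767, 1.30926.
Z = Σ gᵢe^(−Eᵢ/kT) = 6·e^(−0) + 2·e^(−1.06095) + 6·e^(−1.20767) + 1·e^(−1.30926) = 6.00000 + 0.692254 + 1.79336 + 0.270020 = 8.75563.
⟨E⟩ = Σ Eᵢ gᵢe^(−Eᵢ/kT) / Z = (0·6.00000 + 0.0940·0.692254 + 0.107·1.79336 + 0.116·0.270020) / 8.75563 = 0.03293 eV.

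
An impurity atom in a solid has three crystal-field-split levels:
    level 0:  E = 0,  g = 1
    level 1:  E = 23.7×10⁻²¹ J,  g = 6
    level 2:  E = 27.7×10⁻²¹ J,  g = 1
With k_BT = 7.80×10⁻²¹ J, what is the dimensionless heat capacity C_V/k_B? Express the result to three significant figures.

1.74

Eᵢ/kT = 0, 3.0385, 3.5513.
Z = Σ gᵢe^(−Eᵢ/kT) = 1·e^(−0) + 6·e^(−3.0385) + 1·e^(−3.5513) = 1.0000 + 0.28744 + 0.028687 = 1.3161.
⟨E⟩ = 5.7799, ⟨E²⟩ = 139.40.
C_V/k_B = (⟨E²⟩ − ⟨E⟩²)/(kT)² = (139.40 − 33.407)/60.840 = 1.74.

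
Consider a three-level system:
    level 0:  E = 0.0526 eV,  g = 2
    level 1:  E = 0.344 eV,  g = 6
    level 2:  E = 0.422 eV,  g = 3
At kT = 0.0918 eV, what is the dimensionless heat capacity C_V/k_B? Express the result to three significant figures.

1.28

Eᵢ/kT = 0.57298, 3.7473, 4.5969.
Z = Σ gᵢe^(−Eᵢ/kT) = 2·e^(−0.57298) + 6·e^(−3.7473) + 3·e^(−4.5969) = 1.1277 + 0.14149 + 0.030249 = 1.2994.
⟨E⟩ = 0.092931 eV, ⟨E²⟩ = 0.019432 eV².
C_V/k_B = (⟨E²⟩ − ⟨E⟩²)/(kT)² = (0.019432 − 0.0086362)/0.0084272 = 1.28.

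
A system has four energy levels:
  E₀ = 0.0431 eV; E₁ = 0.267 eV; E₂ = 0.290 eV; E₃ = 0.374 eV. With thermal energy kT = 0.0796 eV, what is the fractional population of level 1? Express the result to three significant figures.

Eᵢ/kT = 0.54146, 3.3543, 3.6432, 4.6985.
Z = Σ e^(−Eᵢ/kT) = e^(−0.54146) + e^(−3.3543) + e^(−3.6432) + e^(−4.6985) = 0.58190 + 0.034934 + 0.026168 + 0.0091089 = 0.65211.
P₁ = e^(−E₁/kT) / Z = 0.034934/0.65211 = 0.0536.

0.0536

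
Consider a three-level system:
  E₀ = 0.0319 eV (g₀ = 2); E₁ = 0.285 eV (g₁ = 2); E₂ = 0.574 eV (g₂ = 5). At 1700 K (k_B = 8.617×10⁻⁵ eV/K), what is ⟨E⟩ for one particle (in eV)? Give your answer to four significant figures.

k_BT = 8.617×10⁻⁵ × 1700 K = 0.146489 eV.
Eᵢ/kT = 0.217764, 1.94554, 3.91838.
Z = Σ gᵢe^(−Eᵢ/kT) = 2·e^(−0.217764) + 2·e^(−1.94554) + 5·e^(−3.91838) = 1.60863 + 0.285820 + 0.0993663 = 1.99382.
⟨E⟩ = Σ Eᵢ gᵢe^(−Eᵢ/kT) / Z = (0.0319·1.60863 + 0.285·0.285820 + 0.574·0.0993663) / 1.99382 = 0.09520 eV.

0.09520 eV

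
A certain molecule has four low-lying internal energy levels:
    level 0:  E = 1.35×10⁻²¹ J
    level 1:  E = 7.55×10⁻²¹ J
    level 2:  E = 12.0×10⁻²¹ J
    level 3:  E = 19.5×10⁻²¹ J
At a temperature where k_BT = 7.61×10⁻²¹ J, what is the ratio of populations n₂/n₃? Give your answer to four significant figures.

2.679

n₂/n₃ = exp[−(E₂−E₃)/kT] = exp(−(-7.5 ×10⁻²¹ J)/(7.61 ×10⁻²¹ J)) = exp(0.985545) = 2.679.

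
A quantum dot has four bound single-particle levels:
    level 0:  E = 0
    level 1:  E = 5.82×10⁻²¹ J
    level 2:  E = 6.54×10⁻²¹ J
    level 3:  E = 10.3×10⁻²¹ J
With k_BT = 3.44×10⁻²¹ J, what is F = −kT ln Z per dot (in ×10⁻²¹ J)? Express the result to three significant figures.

Eᵢ/kT = 0, 1.6919, 1.9012, 2.9942.
Z = Σ e^(−Eᵢ/kT) = e^(−0) + e^(−1.6919) + e^(−1.9012) + e^(−2.9942) = 1.0000 + 0.18417 + 0.14939 + 0.050077 = 1.3836.
F = −kT ln Z = −3.44 × ln(1.3836) = −3.44 × 0.32469 = -1.12 ×10⁻²¹ J.

-1.12 ×10⁻²¹ J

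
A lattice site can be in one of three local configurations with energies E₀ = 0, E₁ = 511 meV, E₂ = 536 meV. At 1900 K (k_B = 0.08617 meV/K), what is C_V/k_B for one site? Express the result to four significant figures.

0.7137

k_BT = 0.08617 × 1900 K = 163.723 meV.
Eᵢ/kT = 0, 3.12113, 3.27382.
Z = Σ e^(−Eᵢ/kT) = e^(−0) + e^(−3.12113) + e^(−3.27382) = 1.00000 + 0.0441073 + 0.0378615 = 1.08197.
⟨E⟩ = 39.5876 meV, ⟨E²⟩ = 20698.2 meV².
C_V/k_B = (⟨E²⟩ − ⟨E⟩²)/(kT)² = (20698.2 − 1567.18)/26805.2 = 0.7137.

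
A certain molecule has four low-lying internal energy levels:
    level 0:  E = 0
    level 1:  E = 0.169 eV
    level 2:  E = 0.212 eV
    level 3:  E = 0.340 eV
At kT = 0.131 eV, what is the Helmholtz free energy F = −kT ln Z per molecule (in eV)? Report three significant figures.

-0.0573 eV

Eᵢ/kT = 0, 1.2901, 1.6183, 2.5954.
Z = Σ e^(−Eᵢ/kT) = e^(−0) + e^(−1.2901) + e^(−1.6183) + e^(−2.5954) = 1.0000 + 0.27524 + 0.19824 + 0.074616 = 1.5481.
F = −kT ln Z = −0.131 × ln(1.5481) = −0.131 × 0.43703 = -0.0573 eV.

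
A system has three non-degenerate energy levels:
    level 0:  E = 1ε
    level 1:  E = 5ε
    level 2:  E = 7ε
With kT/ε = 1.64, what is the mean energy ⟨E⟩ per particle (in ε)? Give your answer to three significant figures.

Eᵢ/kT = 0.60976, 3.0488, 4.2683.
Z = Σ e^(−Eᵢ/kT) = e^(−0.60976) + e^(−3.0488) + e^(−4.2683) = 0.54348 + 0.047416 + 0.014006 = 0.60490.
⟨E⟩ = Σ Eᵢ e^(−Eᵢ/kT) / Z = (1·0.54348 + 5·0.047416 + 7·0.014006) / 0.60490 = 1.45 ε.

1.45 ε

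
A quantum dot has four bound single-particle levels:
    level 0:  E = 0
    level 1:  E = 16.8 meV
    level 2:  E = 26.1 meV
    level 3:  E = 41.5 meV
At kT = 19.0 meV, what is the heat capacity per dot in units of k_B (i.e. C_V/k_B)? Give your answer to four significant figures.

Eᵢ/kT = 0, 0.884211, 1.37368, 2.18421.
Z = Σ e^(−Eᵢ/kT) = e^(−0) + e^(−0.884211) + e^(−1.37368) + e^(−2.18421) = 1.00000 + 0.413040 + 0.253174 + 0.112567 = 1.77878.
⟨E⟩ = 10.2421 meV, ⟨E²⟩ = 271.484 meV².
C_V/k_B = (⟨E²⟩ − ⟨E⟩²)/(kT)² = (271.484 − 104.901)/361.000 = 0.4614.

0.4614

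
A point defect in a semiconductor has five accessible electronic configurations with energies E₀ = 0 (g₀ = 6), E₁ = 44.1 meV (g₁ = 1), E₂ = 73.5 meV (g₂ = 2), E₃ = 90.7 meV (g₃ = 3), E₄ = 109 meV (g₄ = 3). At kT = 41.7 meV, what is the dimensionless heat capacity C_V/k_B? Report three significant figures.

Eᵢ/kT = 0, 1.0576, 1.7626, 2.1751, 2.6139.
Z = Σ gᵢe^(−Eᵢ/kT) = 6·e^(−0) + 1·e^(−1.0576) + 2·e^(−1.7626) + 3·e^(−2.1751) + 3·e^(−2.6139) = 6.0000 + 0.34729 + 0.34320 + 0.34079 + 0.21974 = 7.2510.
⟨E⟩ = 13.157 meV, ⟨E²⟩ = 1095.5 meV².
C_V/k_B = (⟨E²⟩ − ⟨E⟩²)/(kT)² = (1095.5 − 173.11)/1738.9 = 0.530.

0.530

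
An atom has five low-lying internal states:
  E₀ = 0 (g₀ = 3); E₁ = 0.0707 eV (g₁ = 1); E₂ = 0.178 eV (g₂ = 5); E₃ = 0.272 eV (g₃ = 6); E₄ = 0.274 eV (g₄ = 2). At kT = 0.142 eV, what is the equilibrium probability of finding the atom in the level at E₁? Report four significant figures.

0.09789

Eᵢ/kT = 0, 0.497887, 1.25352, 1.91549, 1.92958.
Z = Σ gᵢe^(−Eᵢ/kT) = 3·e^(−0) + 1·e^(−0.497887) + 5·e^(−1.25352) + 6·e^(−1.91549) + 2·e^(−1.92958) = 3.00000 + 0.607814 + 1.42749 + 0.883618 + 0.290418 = 6.20934.
P₁ = g₁ e^(−E₁/kT) / Z = 0.607814/6.20934 = 0.09789.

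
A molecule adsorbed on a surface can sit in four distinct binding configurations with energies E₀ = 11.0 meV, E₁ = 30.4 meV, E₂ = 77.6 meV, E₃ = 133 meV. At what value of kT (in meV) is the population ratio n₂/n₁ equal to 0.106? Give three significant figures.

21.0 meV

n₂/n₁ = exp[−(E₂−E₁)/kT] = 0.106.
⇒ (E₂−E₁)/kT = ln(1/0.106) = ln(9.4340) = 2.2443.
kT = 47.2 meV / 2.2443 = 21.0 meV.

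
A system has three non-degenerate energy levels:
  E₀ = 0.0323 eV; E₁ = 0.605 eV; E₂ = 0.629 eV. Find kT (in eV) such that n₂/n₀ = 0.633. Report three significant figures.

n₂/n₀ = exp[−(E₂−E₀)/kT] = 0.633.
⇒ (E₂−E₀)/kT = ln(1/0.633) = ln(1.5798) = 0.45730.
kT = 0.5967 eV / 0.45730 = 1.30 eV.

1.30 eV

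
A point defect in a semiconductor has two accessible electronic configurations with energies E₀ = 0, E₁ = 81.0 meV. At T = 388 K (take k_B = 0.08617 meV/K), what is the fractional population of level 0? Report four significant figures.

k_BT = 0.08617 × 388 K = 33.4340 meV.
Eᵢ/kT = 0, 2.42268.
Z = Σ e^(−Eᵢ/kT) = e^(−0) + e^(−2.42268) = 1.00000 + 0.0886836 = 1.08868.
P₀ = e^(−E₀/kT) / Z = 1.00000/1.08868 = 0.9185.

0.9185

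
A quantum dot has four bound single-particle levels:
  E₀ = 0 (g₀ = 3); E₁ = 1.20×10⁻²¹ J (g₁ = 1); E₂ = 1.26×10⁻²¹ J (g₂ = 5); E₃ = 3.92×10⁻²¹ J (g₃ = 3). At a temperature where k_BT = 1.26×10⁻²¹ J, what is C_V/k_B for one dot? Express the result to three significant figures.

Eᵢ/kT = 0, 0.95238, 1.0000, 3.1111.
Z = Σ gᵢe^(−Eᵢ/kT) = 3·e^(−0) + 1·e^(−0.95238) + 5·e^(−1.0000) + 3·e^(−3.1111) = 3.0000 + 0.38582 + 1.8394 + 0.13366 = 5.3589.
⟨E⟩ = 0.61665, ⟨E²⟩ = 1.0319.
C_V/k_B = (⟨E²⟩ − ⟨E⟩²)/(kT)² = (1.0319 − 0.38026)/1.5876 = 0.410.

0.410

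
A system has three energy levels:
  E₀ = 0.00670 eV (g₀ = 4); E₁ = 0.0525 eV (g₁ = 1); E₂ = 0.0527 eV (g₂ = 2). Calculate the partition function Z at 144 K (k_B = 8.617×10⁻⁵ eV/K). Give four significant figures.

Z = 2.374

k_BT = 8.617×10⁻⁵ × 144 K = 0.0124085 eV.
Eᵢ/kT = 0.539952, 4.23097, 4.24709.
Z = Σ gᵢe^(−Eᵢ/kT) = 4·e^(−0.539952) + 1·e^(−4.23097) + 2·e^(−4.24709) = 2.33110 + 0.0145383 + 0.0286116 = 2.37425.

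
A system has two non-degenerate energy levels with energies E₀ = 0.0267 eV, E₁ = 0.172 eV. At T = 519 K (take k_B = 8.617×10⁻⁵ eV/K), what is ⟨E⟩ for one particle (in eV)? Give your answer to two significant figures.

k_BT = 8.617×10⁻⁵ × 519 K = 0.04472 eV.
Eᵢ/kT = 0.5970, 3.846.
Z = Σ e^(−Eᵢ/kT) = e^(−0.5970) + e^(−3.846) = 0.5505 + 0.02137 = 0.5719.
⟨E⟩ = Σ Eᵢ e^(−Eᵢ/kT) / Z = (0.0267·0.5505 + 0.172·0.02137) / 0.5719 = 0.032 eV.

0.032 eV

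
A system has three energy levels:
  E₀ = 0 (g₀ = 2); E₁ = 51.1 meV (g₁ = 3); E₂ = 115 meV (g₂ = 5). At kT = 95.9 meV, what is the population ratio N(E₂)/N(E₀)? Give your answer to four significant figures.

0.7536

n₂/n₀ = (g₂/g₀) exp[−(E₂−E₀)/kT] = (5/2) × exp(−(115 meV)/(95.9 meV)) = (5/2) × exp(-1.19917) = 0.7536.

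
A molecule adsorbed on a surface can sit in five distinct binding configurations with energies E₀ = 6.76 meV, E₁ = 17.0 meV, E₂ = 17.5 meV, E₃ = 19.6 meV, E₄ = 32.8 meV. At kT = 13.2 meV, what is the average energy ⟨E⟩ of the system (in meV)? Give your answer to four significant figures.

Eᵢ/kT = 0.512121, 1.28788, 1.32576, 1.48485, 2.48485.
Z = Σ e^(−Eᵢ/kT) = e^(−0.512121) + e^(−1.28788) + e^(−1.32576) + e^(−1.48485) + e^(−2.48485) = 0.599223 + 0.275855 + 0.265601 + 0.226536 + 0.0833381 = 1.45055.
⟨E⟩ = Σ Eᵢ e^(−Eᵢ/kT) / Z = (6.76·0.599223 + 17.0·0.275855 + 17.5·0.265601 + 19.6·0.226536 + 32.8·0.0833381) / 1.45055 = 14.18 meV.

14.18 meV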